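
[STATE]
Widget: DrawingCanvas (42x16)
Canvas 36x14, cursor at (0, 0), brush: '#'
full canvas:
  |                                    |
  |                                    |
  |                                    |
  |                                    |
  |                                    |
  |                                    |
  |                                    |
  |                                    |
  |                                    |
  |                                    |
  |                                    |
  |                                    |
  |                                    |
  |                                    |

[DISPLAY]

+                                         
                                          
                                          
                                          
                                          
                                          
                                          
                                          
                                          
                                          
                                          
                                          
                                          
                                          
                                          
                                          


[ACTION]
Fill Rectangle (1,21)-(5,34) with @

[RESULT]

+                                         
                     @@@@@@@@@@@@@@       
                     @@@@@@@@@@@@@@       
                     @@@@@@@@@@@@@@       
                     @@@@@@@@@@@@@@       
                     @@@@@@@@@@@@@@       
                                          
                                          
                                          
                                          
                                          
                                          
                                          
                                          
                                          
                                          


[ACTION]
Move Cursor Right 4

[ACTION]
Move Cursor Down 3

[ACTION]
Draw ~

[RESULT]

                                          
                     @@@@@@@@@@@@@@       
                     @@@@@@@@@@@@@@       
    ~                @@@@@@@@@@@@@@       
                     @@@@@@@@@@@@@@       
                     @@@@@@@@@@@@@@       
                                          
                                          
                                          
                                          
                                          
                                          
                                          
                                          
                                          
                                          


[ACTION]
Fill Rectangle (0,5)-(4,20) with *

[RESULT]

     ****************                     
     ****************@@@@@@@@@@@@@@       
     ****************@@@@@@@@@@@@@@       
    ~****************@@@@@@@@@@@@@@       
     ****************@@@@@@@@@@@@@@       
                     @@@@@@@@@@@@@@       
                                          
                                          
                                          
                                          
                                          
                                          
                                          
                                          
                                          
                                          


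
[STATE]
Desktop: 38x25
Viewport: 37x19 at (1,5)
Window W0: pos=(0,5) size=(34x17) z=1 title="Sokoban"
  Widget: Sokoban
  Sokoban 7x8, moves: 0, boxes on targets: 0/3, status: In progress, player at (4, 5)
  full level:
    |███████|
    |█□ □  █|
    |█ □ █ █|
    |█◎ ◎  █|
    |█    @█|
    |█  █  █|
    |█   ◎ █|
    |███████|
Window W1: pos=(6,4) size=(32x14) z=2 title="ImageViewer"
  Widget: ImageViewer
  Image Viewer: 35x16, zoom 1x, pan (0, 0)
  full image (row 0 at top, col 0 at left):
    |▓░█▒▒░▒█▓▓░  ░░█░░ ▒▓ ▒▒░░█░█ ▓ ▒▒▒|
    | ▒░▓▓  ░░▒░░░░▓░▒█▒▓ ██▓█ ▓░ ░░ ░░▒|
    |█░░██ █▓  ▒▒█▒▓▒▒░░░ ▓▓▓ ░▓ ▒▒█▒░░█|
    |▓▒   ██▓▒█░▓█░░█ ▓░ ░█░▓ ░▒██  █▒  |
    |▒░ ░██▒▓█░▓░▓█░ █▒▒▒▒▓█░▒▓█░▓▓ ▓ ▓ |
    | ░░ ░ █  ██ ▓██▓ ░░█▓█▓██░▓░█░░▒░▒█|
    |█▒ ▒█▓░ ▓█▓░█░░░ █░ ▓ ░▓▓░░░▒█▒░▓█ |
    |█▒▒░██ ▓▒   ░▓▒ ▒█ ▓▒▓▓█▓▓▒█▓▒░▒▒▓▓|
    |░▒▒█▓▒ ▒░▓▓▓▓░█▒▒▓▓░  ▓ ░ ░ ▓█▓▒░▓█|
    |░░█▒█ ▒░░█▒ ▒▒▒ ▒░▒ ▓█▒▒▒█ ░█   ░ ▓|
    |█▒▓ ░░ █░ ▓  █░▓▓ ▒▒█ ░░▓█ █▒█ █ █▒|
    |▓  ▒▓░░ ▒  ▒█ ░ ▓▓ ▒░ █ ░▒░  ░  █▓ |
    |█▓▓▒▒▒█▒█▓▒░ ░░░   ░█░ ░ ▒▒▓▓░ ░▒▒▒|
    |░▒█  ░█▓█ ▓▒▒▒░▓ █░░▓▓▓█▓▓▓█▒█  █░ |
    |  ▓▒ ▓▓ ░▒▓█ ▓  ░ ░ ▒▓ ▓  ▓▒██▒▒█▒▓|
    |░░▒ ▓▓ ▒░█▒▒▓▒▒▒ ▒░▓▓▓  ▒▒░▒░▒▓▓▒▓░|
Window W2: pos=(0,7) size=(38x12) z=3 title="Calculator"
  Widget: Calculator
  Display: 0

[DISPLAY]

━━━━━┃ ImageViewer                  ┃
 Soko┠──────────────────────────────┨
━━━━━━━━━━━━━━━━━━━━━━━━━━━━━━━━━━━━┓
 Calculator                         ┃
────────────────────────────────────┨
                                   0┃
┌───┬───┬───┬───┐                   ┃
│ 7 │ 8 │ 9 │ ÷ │                   ┃
├───┼───┼───┼───┤                   ┃
│ 4 │ 5 │ 6 │ × │                   ┃
├───┼───┼───┼───┤                   ┃
│ 1 │ 2 │ 3 │ - │                   ┃
└───┴───┴───┴───┘                   ┃
━━━━━━━━━━━━━━━━━━━━━━━━━━━━━━━━━━━━┛
                                ┃    
                                ┃    
━━━━━━━━━━━━━━━━━━━━━━━━━━━━━━━━┛    
                                     
                                     


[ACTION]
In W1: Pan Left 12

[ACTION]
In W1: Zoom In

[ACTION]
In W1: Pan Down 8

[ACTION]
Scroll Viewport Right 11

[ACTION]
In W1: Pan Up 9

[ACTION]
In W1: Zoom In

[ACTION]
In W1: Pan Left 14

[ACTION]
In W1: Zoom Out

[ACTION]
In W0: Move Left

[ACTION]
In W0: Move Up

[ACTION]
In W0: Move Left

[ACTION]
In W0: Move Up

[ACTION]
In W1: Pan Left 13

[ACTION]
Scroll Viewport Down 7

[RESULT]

 Soko┠──────────────────────────────┨
━━━━━━━━━━━━━━━━━━━━━━━━━━━━━━━━━━━━┓
 Calculator                         ┃
────────────────────────────────────┨
                                   0┃
┌───┬───┬───┬───┐                   ┃
│ 7 │ 8 │ 9 │ ÷ │                   ┃
├───┼───┼───┼───┤                   ┃
│ 4 │ 5 │ 6 │ × │                   ┃
├───┼───┼───┼───┤                   ┃
│ 1 │ 2 │ 3 │ - │                   ┃
└───┴───┴───┴───┘                   ┃
━━━━━━━━━━━━━━━━━━━━━━━━━━━━━━━━━━━━┛
                                ┃    
                                ┃    
━━━━━━━━━━━━━━━━━━━━━━━━━━━━━━━━┛    
                                     
                                     
                                     


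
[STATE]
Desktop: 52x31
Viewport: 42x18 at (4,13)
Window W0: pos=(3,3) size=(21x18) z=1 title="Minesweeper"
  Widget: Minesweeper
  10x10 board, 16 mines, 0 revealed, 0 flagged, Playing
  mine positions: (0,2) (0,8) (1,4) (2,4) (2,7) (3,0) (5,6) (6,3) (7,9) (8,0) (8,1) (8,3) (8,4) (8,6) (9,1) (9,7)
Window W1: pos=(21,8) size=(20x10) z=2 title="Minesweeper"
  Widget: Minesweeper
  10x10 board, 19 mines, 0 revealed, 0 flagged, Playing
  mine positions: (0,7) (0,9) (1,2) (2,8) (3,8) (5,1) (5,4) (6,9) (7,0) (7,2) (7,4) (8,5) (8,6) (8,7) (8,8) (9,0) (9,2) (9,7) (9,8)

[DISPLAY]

■■■■■■■■■■       ┃■■■■■■■■■■        ┃     
■■■■■■■■■■       ┃■■■■■■■■■■        ┃     
■■■■■■■■■■       ┃■■■■■■■■■■        ┃     
                 ┃■■■■■■■■■■        ┃     
                 ┗━━━━━━━━━━━━━━━━━━┛     
                   ┃                      
                   ┃                      
━━━━━━━━━━━━━━━━━━━┛                      
                                          
                                          
                                          
                                          
                                          
                                          
                                          
                                          
                                          
                                          


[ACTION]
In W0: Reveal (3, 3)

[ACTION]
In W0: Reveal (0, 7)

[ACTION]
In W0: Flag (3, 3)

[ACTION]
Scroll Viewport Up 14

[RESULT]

                                          
                                          
                                          
━━━━━━━━━━━━━━━━━━━┓                      
 Minesweeper       ┃                      
───────────────────┨                      
■■■■■■■1■■         ┃                      
■■■■■■■■■■         ┃                      
■■■■■■■■■■       ┏━━━━━━━━━━━━━━━━━━┓     
■■■1■■■■■■       ┃ Minesweeper      ┃     
■■■■■■■■■■       ┠──────────────────┨     
■■■■■■■■■■       ┃■■■■■■■■■■        ┃     
■■■■■■■■■■       ┃■■■■■■■■■■        ┃     
■■■■■■■■■■       ┃■■■■■■■■■■        ┃     
■■■■■■■■■■       ┃■■■■■■■■■■        ┃     
■■■■■■■■■■       ┃■■■■■■■■■■        ┃     
                 ┃■■■■■■■■■■        ┃     
                 ┗━━━━━━━━━━━━━━━━━━┛     


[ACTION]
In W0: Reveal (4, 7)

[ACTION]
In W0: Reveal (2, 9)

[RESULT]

                                          
                                          
                                          
━━━━━━━━━━━━━━━━━━━┓                      
 Minesweeper       ┃                      
───────────────────┨                      
■■■■■■■1■■         ┃                      
■■■■■■■■21         ┃                      
■■■■■■■■1        ┏━━━━━━━━━━━━━━━━━━┓     
■■■1■■■11        ┃ Minesweeper      ┃     
■■■■■■■1         ┠──────────────────┨     
■■■■■■■1         ┃■■■■■■■■■■        ┃     
■■■■■■■111       ┃■■■■■■■■■■        ┃     
■■■■■■■■■■       ┃■■■■■■■■■■        ┃     
■■■■■■■■■■       ┃■■■■■■■■■■        ┃     
■■■■■■■■■■       ┃■■■■■■■■■■        ┃     
                 ┃■■■■■■■■■■        ┃     
                 ┗━━━━━━━━━━━━━━━━━━┛     


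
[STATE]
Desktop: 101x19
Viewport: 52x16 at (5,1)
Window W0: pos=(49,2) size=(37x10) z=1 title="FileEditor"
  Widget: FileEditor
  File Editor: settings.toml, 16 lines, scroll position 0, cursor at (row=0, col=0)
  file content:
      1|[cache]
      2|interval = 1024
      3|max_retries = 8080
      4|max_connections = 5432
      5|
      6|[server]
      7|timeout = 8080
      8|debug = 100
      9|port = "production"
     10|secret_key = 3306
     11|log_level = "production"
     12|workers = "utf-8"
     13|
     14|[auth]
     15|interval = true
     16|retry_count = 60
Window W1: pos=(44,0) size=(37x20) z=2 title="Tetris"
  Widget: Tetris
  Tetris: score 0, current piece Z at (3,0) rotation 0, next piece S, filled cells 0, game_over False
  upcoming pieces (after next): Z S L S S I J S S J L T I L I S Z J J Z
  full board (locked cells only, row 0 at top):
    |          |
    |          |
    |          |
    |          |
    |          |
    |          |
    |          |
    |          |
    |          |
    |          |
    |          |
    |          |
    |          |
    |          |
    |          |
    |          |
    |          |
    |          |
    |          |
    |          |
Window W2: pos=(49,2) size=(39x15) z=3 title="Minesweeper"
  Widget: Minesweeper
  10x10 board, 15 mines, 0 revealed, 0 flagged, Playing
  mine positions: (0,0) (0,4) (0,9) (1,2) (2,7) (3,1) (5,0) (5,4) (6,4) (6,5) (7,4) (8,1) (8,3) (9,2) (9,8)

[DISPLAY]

                                       ┃ Tetris     
                                       ┠────┏━━━━━━━
                                       ┃    ┃ Minesw
                                       ┃    ┠───────
                                       ┃    ┃■■■■■■■
                                       ┃    ┃■■■■■■■
                                       ┃    ┃■■■■■■■
                                       ┃    ┃■■■■■■■
                                       ┃    ┃■■■■■■■
                                       ┃    ┃■■■■■■■
                                       ┃    ┃■■■■■■■
                                       ┃    ┃■■■■■■■
                                       ┃    ┃■■■■■■■
                                       ┃    ┃■■■■■■■
                                       ┃    ┃       
                                       ┃    ┗━━━━━━━


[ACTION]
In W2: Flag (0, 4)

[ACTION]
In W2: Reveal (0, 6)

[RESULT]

                                       ┃ Tetris     
                                       ┠────┏━━━━━━━
                                       ┃    ┃ Minesw
                                       ┃    ┠───────
                                       ┃    ┃■■■■⚑1 
                                       ┃    ┃■■■■■11
                                       ┃    ┃■■■■■■■
                                       ┃    ┃■■■■■■■
                                       ┃    ┃■■■■■■■
                                       ┃    ┃■■■■■■■
                                       ┃    ┃■■■■■■■
                                       ┃    ┃■■■■■■■
                                       ┃    ┃■■■■■■■
                                       ┃    ┃■■■■■■■
                                       ┃    ┃       
                                       ┃    ┗━━━━━━━


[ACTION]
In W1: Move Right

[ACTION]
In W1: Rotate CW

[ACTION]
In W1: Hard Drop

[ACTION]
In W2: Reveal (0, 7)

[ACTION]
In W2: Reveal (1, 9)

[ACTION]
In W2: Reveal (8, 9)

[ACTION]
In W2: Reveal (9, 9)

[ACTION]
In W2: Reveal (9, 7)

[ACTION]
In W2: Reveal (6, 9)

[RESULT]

                                       ┃ Tetris     
                                       ┠────┏━━━━━━━
                                       ┃    ┃ Minesw
                                       ┃    ┠───────
                                       ┃    ┃■■■■⚑1 
                                       ┃    ┃■■■2111
                                       ┃    ┃■■21  1
                                       ┃    ┃■■1   1
                                       ┃    ┃■■1111 
                                       ┃    ┃■■■■■31
                                       ┃    ┃■■■■■■1
                                       ┃    ┃■■■■■31
                                       ┃    ┃■■■■21 
                                       ┃    ┃■■■■1  
                                       ┃    ┃       
                                       ┃    ┗━━━━━━━


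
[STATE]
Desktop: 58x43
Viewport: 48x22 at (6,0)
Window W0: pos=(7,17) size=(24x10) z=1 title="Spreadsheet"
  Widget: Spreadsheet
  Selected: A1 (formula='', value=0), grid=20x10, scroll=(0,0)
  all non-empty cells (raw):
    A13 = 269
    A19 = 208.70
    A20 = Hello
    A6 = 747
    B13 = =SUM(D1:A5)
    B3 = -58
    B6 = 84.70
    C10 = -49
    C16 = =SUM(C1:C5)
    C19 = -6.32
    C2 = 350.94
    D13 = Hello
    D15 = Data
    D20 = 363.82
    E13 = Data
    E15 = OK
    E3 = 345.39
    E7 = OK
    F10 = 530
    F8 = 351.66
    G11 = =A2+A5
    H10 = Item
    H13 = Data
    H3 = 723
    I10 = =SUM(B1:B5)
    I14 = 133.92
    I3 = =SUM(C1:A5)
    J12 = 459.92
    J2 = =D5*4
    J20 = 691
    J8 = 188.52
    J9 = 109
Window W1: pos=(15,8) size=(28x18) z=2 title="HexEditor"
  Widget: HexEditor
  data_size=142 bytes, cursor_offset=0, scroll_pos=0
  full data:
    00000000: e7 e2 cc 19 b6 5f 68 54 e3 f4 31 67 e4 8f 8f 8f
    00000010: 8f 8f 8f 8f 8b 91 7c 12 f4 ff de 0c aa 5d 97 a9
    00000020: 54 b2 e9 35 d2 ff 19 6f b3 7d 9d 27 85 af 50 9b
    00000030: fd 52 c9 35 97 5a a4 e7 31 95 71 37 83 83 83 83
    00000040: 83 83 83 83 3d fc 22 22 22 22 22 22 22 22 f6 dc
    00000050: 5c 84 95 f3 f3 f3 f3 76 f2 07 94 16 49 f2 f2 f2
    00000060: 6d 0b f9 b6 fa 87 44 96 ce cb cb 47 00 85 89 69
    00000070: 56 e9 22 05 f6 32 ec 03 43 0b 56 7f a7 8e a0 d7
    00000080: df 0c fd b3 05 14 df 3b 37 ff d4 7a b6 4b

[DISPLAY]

                                                
                                                
                                                
                                                
                                                
                                                
                                                
                                                
         ┏━━━━━━━━━━━━━━━━━━━━━━━━━━┓           
         ┃ HexEditor                ┃           
         ┠──────────────────────────┨           
         ┃00000000  E7 e2 cc 19 b6 5┃           
         ┃00000010  8f 8f 8f 8f 8b 9┃           
         ┃00000020  54 b2 e9 35 d2 f┃           
         ┃00000030  fd 52 c9 35 97 5┃           
         ┃00000040  83 83 83 83 3d f┃           
         ┃00000050  5c 84 95 f3 f3 f┃           
 ┏━━━━━━━┃00000060  6d 0b f9 b6 fa 8┃           
 ┃ Spread┃00000070  56 e9 22 05 f6 3┃           
 ┠───────┃00000080  df 0c fd b3 05 1┃           
 ┃A1:    ┃                          ┃           
 ┃       ┃                          ┃           


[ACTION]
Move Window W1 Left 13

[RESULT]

                                                
                                                
                                                
                                                
                                                
                                                
                                                
                                                
━━━━━━━━━━━━━━━━━━━━━━━┓                        
xEditor                ┃                        
───────────────────────┨                        
00000  E7 e2 cc 19 b6 5┃                        
00010  8f 8f 8f 8f 8b 9┃                        
00020  54 b2 e9 35 d2 f┃                        
00030  fd 52 c9 35 97 5┃                        
00040  83 83 83 83 3d f┃                        
00050  5c 84 95 f3 f3 f┃                        
00060  6d 0b f9 b6 fa 8┃┓                       
00070  56 e9 22 05 f6 3┃┃                       
00080  df 0c fd b3 05 1┃┨                       
                       ┃┃                       
                       ┃┃                       


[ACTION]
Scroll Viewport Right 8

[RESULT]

                                                
                                                
                                                
                                                
                                                
                                                
                                                
                                                
━━━━━━━━━━━━━━━━━━━┓                            
tor                ┃                            
───────────────────┨                            
0  E7 e2 cc 19 b6 5┃                            
0  8f 8f 8f 8f 8b 9┃                            
0  54 b2 e9 35 d2 f┃                            
0  fd 52 c9 35 97 5┃                            
0  83 83 83 83 3d f┃                            
0  5c 84 95 f3 f3 f┃                            
0  6d 0b f9 b6 fa 8┃┓                           
0  56 e9 22 05 f6 3┃┃                           
0  df 0c fd b3 05 1┃┨                           
                   ┃┃                           
                   ┃┃                           


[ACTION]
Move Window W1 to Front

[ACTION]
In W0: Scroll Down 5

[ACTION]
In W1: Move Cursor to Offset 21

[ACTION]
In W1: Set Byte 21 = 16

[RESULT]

                                                
                                                
                                                
                                                
                                                
                                                
                                                
                                                
━━━━━━━━━━━━━━━━━━━┓                            
tor                ┃                            
───────────────────┨                            
0  e7 e2 cc 19 b6 5┃                            
0  8f 8f 8f 8f 8b 1┃                            
0  54 b2 e9 35 d2 f┃                            
0  fd 52 c9 35 97 5┃                            
0  83 83 83 83 3d f┃                            
0  5c 84 95 f3 f3 f┃                            
0  6d 0b f9 b6 fa 8┃┓                           
0  56 e9 22 05 f6 3┃┃                           
0  df 0c fd b3 05 1┃┨                           
                   ┃┃                           
                   ┃┃                           


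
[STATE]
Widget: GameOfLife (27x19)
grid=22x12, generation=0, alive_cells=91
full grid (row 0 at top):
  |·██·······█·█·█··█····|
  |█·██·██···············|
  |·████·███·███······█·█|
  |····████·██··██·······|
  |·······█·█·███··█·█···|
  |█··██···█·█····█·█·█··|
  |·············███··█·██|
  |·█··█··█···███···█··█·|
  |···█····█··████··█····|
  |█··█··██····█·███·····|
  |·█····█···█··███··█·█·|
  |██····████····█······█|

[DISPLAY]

Gen: 0                     
·██·······█·█·█··█····     
█·██·██···············     
·████·███·███······█·█     
····████·██··██·······     
·······█·█·███··█·█···     
█··██···█·█····█·█·█··     
·············███··█·██     
·█··█··█···███···█··█·     
···█····█··████··█····     
█··█··██····█·███·····     
·█····█···█··███··█·█·     
██····████····█······█     
                           
                           
                           
                           
                           
                           


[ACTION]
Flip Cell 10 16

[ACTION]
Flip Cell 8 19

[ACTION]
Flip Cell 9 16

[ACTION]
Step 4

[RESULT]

Gen: 4                     
·█····················     
█·█······███··········     
············██········     
·███·····██···█·██·█··     
··█·······█··██·██··█·     
···██···█········█··█·     
·········██████······█     
·····█···█··········██     
······██·········██··█     
····█···█·······█·····     
█···██···█······█··█··     
··██··████········█···     
                           
                           
                           
                           
                           
                           


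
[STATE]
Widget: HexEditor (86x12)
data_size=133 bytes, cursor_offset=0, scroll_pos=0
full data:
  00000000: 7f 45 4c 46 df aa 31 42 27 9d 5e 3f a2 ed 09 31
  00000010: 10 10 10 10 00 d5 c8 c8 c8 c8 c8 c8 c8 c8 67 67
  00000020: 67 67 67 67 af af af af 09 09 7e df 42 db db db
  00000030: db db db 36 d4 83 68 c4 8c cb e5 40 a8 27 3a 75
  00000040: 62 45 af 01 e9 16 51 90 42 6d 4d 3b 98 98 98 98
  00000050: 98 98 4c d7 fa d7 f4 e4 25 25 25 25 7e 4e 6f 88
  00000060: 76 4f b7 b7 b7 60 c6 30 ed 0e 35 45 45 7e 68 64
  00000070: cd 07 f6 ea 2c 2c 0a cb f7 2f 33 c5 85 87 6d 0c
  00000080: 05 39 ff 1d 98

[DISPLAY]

00000000  7F 45 4c 46 df aa 31 42  27 9d 5e 3f a2 ed 09 31  |.ELF..1B'.^?...1|        
00000010  10 10 10 10 00 d5 c8 c8  c8 c8 c8 c8 c8 c8 67 67  |..............gg|        
00000020  67 67 67 67 af af af af  09 09 7e df 42 db db db  |gggg......~.B...|        
00000030  db db db 36 d4 83 68 c4  8c cb e5 40 a8 27 3a 75  |...6..h....@.':u|        
00000040  62 45 af 01 e9 16 51 90  42 6d 4d 3b 98 98 98 98  |bE....Q.BmM;....|        
00000050  98 98 4c d7 fa d7 f4 e4  25 25 25 25 7e 4e 6f 88  |..L.....%%%%~No.|        
00000060  76 4f b7 b7 b7 60 c6 30  ed 0e 35 45 45 7e 68 64  |vO...`.0..5EE~hd|        
00000070  cd 07 f6 ea 2c 2c 0a cb  f7 2f 33 c5 85 87 6d 0c  |....,,.../3...m.|        
00000080  05 39 ff 1d 98                                    |.9...           |        
                                                                                      
                                                                                      
                                                                                      


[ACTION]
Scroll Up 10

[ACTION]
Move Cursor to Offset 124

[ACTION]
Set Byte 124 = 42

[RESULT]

00000000  7f 45 4c 46 df aa 31 42  27 9d 5e 3f a2 ed 09 31  |.ELF..1B'.^?...1|        
00000010  10 10 10 10 00 d5 c8 c8  c8 c8 c8 c8 c8 c8 67 67  |..............gg|        
00000020  67 67 67 67 af af af af  09 09 7e df 42 db db db  |gggg......~.B...|        
00000030  db db db 36 d4 83 68 c4  8c cb e5 40 a8 27 3a 75  |...6..h....@.':u|        
00000040  62 45 af 01 e9 16 51 90  42 6d 4d 3b 98 98 98 98  |bE....Q.BmM;....|        
00000050  98 98 4c d7 fa d7 f4 e4  25 25 25 25 7e 4e 6f 88  |..L.....%%%%~No.|        
00000060  76 4f b7 b7 b7 60 c6 30  ed 0e 35 45 45 7e 68 64  |vO...`.0..5EE~hd|        
00000070  cd 07 f6 ea 2c 2c 0a cb  f7 2f 33 c5 42 87 6d 0c  |....,,.../3.B.m.|        
00000080  05 39 ff 1d 98                                    |.9...           |        
                                                                                      
                                                                                      
                                                                                      


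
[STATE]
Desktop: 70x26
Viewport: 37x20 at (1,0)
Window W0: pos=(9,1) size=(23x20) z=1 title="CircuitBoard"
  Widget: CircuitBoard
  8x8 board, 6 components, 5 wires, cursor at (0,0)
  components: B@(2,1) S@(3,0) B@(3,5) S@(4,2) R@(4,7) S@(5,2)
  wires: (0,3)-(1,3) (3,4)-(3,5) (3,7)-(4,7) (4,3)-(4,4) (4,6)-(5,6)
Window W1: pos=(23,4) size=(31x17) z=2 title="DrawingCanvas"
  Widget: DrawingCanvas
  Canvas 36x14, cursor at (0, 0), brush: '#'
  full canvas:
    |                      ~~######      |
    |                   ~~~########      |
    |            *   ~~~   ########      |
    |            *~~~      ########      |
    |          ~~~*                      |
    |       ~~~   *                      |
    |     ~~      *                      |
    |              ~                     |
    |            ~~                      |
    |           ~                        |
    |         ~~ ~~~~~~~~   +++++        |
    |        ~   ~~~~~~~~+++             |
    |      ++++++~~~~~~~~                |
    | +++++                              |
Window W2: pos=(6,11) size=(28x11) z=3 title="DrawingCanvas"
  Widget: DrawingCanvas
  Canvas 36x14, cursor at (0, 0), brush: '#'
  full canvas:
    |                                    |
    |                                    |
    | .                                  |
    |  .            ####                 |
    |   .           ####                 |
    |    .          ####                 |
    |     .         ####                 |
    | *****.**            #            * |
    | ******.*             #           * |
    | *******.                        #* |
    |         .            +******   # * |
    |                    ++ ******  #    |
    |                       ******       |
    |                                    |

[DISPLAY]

                                     
        ┏━━━━━━━━━━━━━━━━━━━━━┓      
        ┃ CircuitBoard        ┃      
        ┠─────────────────────┨      
        ┃   0 1 2 3 4 ┏━━━━━━━━━━━━━━
        ┃0  [.]       ┃ DrawingCanvas
        ┃             ┠──────────────
        ┃1            ┃+             
        ┃             ┃              
        ┃2       B    ┃            * 
        ┃             ┃            *~
     ┏━━━━━━━━━━━━━━━━━━━━━━━━━━┓~~~*
     ┃ DrawingCanvas            ┃   *
     ┠──────────────────────────┨   *
     ┃+                         ┃    
     ┃                          ┃  ~~
     ┃ .                        ┃ ~  
     ┃  .            ####       ┃~ ~~
     ┃   .           ####       ┃  ~~
     ┃    .          ####       ┃++~~


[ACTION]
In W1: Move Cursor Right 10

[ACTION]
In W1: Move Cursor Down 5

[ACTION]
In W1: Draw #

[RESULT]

                                     
        ┏━━━━━━━━━━━━━━━━━━━━━┓      
        ┃ CircuitBoard        ┃      
        ┠─────────────────────┨      
        ┃   0 1 2 3 4 ┏━━━━━━━━━━━━━━
        ┃0  [.]       ┃ DrawingCanvas
        ┃             ┠──────────────
        ┃1            ┃              
        ┃             ┃              
        ┃2       B    ┃            * 
        ┃             ┃            *~
     ┏━━━━━━━━━━━━━━━━━━━━━━━━━━┓~~~*
     ┃ DrawingCanvas            ┃#  *
     ┠──────────────────────────┨   *
     ┃+                         ┃    
     ┃                          ┃  ~~
     ┃ .                        ┃ ~  
     ┃  .            ####       ┃~ ~~
     ┃   .           ####       ┃  ~~
     ┃    .          ####       ┃++~~


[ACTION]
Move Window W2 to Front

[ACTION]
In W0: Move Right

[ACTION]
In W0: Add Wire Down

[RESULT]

                                     
        ┏━━━━━━━━━━━━━━━━━━━━━┓      
        ┃ CircuitBoard        ┃      
        ┠─────────────────────┨      
        ┃   0 1 2 3 4 ┏━━━━━━━━━━━━━━
        ┃0      [.]   ┃ DrawingCanvas
        ┃        │    ┠──────────────
        ┃1       ·    ┃              
        ┃             ┃              
        ┃2       B    ┃            * 
        ┃             ┃            *~
     ┏━━━━━━━━━━━━━━━━━━━━━━━━━━┓~~~*
     ┃ DrawingCanvas            ┃#  *
     ┠──────────────────────────┨   *
     ┃+                         ┃    
     ┃                          ┃  ~~
     ┃ .                        ┃ ~  
     ┃  .            ####       ┃~ ~~
     ┃   .           ####       ┃  ~~
     ┃    .          ####       ┃++~~


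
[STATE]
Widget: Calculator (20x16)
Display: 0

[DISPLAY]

                   0
┌───┬───┬───┬───┐   
│ 7 │ 8 │ 9 │ ÷ │   
├───┼───┼───┼───┤   
│ 4 │ 5 │ 6 │ × │   
├───┼───┼───┼───┤   
│ 1 │ 2 │ 3 │ - │   
├───┼───┼───┼───┤   
│ 0 │ . │ = │ + │   
├───┼───┼───┼───┤   
│ C │ MC│ MR│ M+│   
└───┴───┴───┴───┘   
                    
                    
                    
                    


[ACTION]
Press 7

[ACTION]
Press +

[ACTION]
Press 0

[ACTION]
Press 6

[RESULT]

                   6
┌───┬───┬───┬───┐   
│ 7 │ 8 │ 9 │ ÷ │   
├───┼───┼───┼───┤   
│ 4 │ 5 │ 6 │ × │   
├───┼───┼───┼───┤   
│ 1 │ 2 │ 3 │ - │   
├───┼───┼───┼───┤   
│ 0 │ . │ = │ + │   
├───┼───┼───┼───┤   
│ C │ MC│ MR│ M+│   
└───┴───┴───┴───┘   
                    
                    
                    
                    


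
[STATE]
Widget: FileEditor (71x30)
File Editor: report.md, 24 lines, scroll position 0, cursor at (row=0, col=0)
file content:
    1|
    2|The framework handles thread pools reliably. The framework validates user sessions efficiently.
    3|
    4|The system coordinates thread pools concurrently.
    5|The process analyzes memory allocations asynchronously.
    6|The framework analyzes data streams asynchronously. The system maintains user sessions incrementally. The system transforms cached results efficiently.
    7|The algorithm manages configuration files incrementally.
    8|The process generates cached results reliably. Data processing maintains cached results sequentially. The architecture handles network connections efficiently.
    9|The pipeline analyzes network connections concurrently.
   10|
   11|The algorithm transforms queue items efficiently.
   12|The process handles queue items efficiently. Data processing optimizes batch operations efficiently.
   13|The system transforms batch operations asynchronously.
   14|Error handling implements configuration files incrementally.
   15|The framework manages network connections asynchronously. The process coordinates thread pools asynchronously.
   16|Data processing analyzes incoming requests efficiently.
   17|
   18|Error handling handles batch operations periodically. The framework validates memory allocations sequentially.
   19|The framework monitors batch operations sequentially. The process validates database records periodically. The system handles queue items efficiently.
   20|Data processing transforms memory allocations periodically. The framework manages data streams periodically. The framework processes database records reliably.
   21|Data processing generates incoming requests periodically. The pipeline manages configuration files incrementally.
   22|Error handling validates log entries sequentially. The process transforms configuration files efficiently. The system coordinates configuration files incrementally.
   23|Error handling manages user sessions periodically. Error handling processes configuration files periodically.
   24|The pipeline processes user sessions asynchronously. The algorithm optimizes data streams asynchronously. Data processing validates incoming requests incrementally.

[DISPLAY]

█                                                                     ▲
The framework handles thread pools reliably. The framework validates u█
                                                                      ░
The system coordinates thread pools concurrently.                     ░
The process analyzes memory allocations asynchronously.               ░
The framework analyzes data streams asynchronously. The system maintai░
The algorithm manages configuration files incrementally.              ░
The process generates cached results reliably. Data processing maintai░
The pipeline analyzes network connections concurrently.               ░
                                                                      ░
The algorithm transforms queue items efficiently.                     ░
The process handles queue items efficiently. Data processing optimizes░
The system transforms batch operations asynchronously.                ░
Error handling implements configuration files incrementally.          ░
The framework manages network connections asynchronously. The process ░
Data processing analyzes incoming requests efficiently.               ░
                                                                      ░
Error handling handles batch operations periodically. The framework va░
The framework monitors batch operations sequentially. The process vali░
Data processing transforms memory allocations periodically. The framew░
Data processing generates incoming requests periodically. The pipeline░
Error handling validates log entries sequentially. The process transfo░
Error handling manages user sessions periodically. Error handling proc░
The pipeline processes user sessions asynchronously. The algorithm opt░
                                                                      ░
                                                                      ░
                                                                      ░
                                                                      ░
                                                                      ░
                                                                      ▼


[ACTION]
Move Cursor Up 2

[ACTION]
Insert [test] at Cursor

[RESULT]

test█                                                                 ▲
The framework handles thread pools reliably. The framework validates u█
                                                                      ░
The system coordinates thread pools concurrently.                     ░
The process analyzes memory allocations asynchronously.               ░
The framework analyzes data streams asynchronously. The system maintai░
The algorithm manages configuration files incrementally.              ░
The process generates cached results reliably. Data processing maintai░
The pipeline analyzes network connections concurrently.               ░
                                                                      ░
The algorithm transforms queue items efficiently.                     ░
The process handles queue items efficiently. Data processing optimizes░
The system transforms batch operations asynchronously.                ░
Error handling implements configuration files incrementally.          ░
The framework manages network connections asynchronously. The process ░
Data processing analyzes incoming requests efficiently.               ░
                                                                      ░
Error handling handles batch operations periodically. The framework va░
The framework monitors batch operations sequentially. The process vali░
Data processing transforms memory allocations periodically. The framew░
Data processing generates incoming requests periodically. The pipeline░
Error handling validates log entries sequentially. The process transfo░
Error handling manages user sessions periodically. Error handling proc░
The pipeline processes user sessions asynchronously. The algorithm opt░
                                                                      ░
                                                                      ░
                                                                      ░
                                                                      ░
                                                                      ░
                                                                      ▼
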